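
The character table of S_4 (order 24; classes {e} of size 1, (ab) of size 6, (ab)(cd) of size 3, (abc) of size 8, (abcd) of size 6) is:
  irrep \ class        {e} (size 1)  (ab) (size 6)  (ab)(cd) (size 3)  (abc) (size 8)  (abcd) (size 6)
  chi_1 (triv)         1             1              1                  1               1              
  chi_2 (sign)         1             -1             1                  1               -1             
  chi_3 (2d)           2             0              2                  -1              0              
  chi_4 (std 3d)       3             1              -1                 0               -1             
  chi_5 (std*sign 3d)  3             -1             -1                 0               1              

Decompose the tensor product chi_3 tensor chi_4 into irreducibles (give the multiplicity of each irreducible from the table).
chi_3 tensor chi_4 = chi_4 + chi_5 (all other irreducibles have multiplicity 0).

Argument: The character of a tensor product is the pointwise product (chi_3 * chi_4)(C) = chi_3(C) * chi_4(C):
  {e}: (2)*(3), (ab): (0)*(1), (ab)(cd): (2)*(-1), (abc): (-1)*(0), (abcd): (0)*(-1)
so (chi_3 * chi_4) takes values
  {e} -> 6, (ab) -> 0, (ab)(cd) -> -2, (abc) -> 0, (abcd) -> 0.
Now take the inner product of this character with each irreducible chi from the table, <chi_3*chi_4, chi> = (1/24) sum_C |C| (chi_3*chi_4)(C) conj(chi(C)):
  <chi_3*chi_4, chi_1> = (1/24)[1*(6)*conj(1) + 6*(0)*conj(1) + 3*(-2)*conj(1) + 8*(0)*conj(1) + 6*(0)*conj(1)]
      = (1/24)[(6) + (0) + (-6) + (0) + (0)] = 0/24 = 0
  <chi_3*chi_4, chi_2> = (1/24)[1*(6)*conj(1) + 6*(0)*conj(-1) + 3*(-2)*conj(1) + 8*(0)*conj(1) + 6*(0)*conj(-1)]
      = (1/24)[(6) + (0) + (-6) + (0) + (0)] = 0/24 = 0
  <chi_3*chi_4, chi_3> = (1/24)[1*(6)*conj(2) + 6*(0)*conj(0) + 3*(-2)*conj(2) + 8*(0)*conj(-1) + 6*(0)*conj(0)]
      = (1/24)[(12) + (0) + (-12) + (0) + (0)] = 0/24 = 0
  <chi_3*chi_4, chi_4> = (1/24)[1*(6)*conj(3) + 6*(0)*conj(1) + 3*(-2)*conj(-1) + 8*(0)*conj(0) + 6*(0)*conj(-1)]
      = (1/24)[(18) + (0) + (6) + (0) + (0)] = 24/24 = 1
  <chi_3*chi_4, chi_5> = (1/24)[1*(6)*conj(3) + 6*(0)*conj(-1) + 3*(-2)*conj(-1) + 8*(0)*conj(0) + 6*(0)*conj(1)]
      = (1/24)[(18) + (0) + (6) + (0) + (0)] = 24/24 = 1
Hence the multiplicities are chi_4: 1, chi_5: 1. Dimension check: dim(chi_3)*dim(chi_4) = 2*3 = 6 and sum (mult * dim) = 1*3 + 1*3 = 6.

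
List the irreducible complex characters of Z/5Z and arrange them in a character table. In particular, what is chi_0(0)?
Character table of Z/5Z (irreps indexed chi_0,...,chi_4 with chi_k(m) = zeta_5^(k*m), zeta_5 = exp(2*pi*i/5)):
  irrep \ class  {0} (size 1)  {1} (size 1)    {2} (size 1)    {3} (size 1)    {4} (size 1)  
  chi_0          1             1               1               1               1             
  chi_1          1             exp(2*I*pi/5)   exp(4*I*pi/5)   exp(-4*I*pi/5)  exp(-2*I*pi/5)
  chi_2          1             exp(4*I*pi/5)   exp(-2*I*pi/5)  exp(2*I*pi/5)   exp(-4*I*pi/5)
  chi_3          1             exp(-4*I*pi/5)  exp(2*I*pi/5)   exp(-2*I*pi/5)  exp(4*I*pi/5) 
  chi_4          1             exp(-2*I*pi/5)  exp(-4*I*pi/5)  exp(4*I*pi/5)   exp(2*I*pi/5) 

Spot check: chi_0(0) = zeta_5^(0*0) = zeta_5^0 = 1.

Justification: Z/5Z is abelian, so all 5 irreducible complex representations are 1-dimensional. They are given by chi_k(m) = zeta_5^(k*m) for k = 0,...,4. Row orthogonality: sum_m chi_k(m) conj(chi_l(m)) = 5 * [k = l].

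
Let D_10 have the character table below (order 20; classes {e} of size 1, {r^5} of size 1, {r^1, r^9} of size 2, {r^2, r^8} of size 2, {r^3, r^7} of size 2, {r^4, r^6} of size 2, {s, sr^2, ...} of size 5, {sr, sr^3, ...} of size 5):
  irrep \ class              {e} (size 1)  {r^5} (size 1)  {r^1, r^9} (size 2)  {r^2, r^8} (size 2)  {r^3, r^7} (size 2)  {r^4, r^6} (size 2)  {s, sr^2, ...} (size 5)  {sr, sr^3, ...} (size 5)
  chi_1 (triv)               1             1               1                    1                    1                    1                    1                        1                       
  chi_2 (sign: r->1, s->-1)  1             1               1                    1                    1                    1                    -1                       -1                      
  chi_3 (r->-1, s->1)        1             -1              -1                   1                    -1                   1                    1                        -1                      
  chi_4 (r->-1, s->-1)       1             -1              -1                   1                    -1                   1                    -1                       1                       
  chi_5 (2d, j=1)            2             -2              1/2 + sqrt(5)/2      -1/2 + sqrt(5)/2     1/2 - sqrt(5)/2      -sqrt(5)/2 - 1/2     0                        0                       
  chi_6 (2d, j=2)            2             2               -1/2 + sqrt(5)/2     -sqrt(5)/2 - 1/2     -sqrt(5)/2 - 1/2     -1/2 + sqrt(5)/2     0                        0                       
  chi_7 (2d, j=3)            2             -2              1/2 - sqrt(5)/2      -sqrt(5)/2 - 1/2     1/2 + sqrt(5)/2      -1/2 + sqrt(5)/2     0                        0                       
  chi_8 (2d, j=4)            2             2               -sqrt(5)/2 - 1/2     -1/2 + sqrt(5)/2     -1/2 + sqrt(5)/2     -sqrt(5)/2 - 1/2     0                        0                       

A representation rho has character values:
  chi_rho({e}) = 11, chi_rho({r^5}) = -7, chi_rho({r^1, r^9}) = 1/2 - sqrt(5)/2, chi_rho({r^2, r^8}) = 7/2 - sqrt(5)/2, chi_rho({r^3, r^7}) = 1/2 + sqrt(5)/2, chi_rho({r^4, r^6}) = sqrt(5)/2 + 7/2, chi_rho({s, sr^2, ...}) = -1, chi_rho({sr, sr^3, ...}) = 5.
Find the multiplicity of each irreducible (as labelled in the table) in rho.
Multiplicities: chi_1: 2, chi_2: 0, chi_3: 0, chi_4: 3, chi_5: 1, chi_6: 0, chi_7: 2, chi_8: 0.

Proof sketch: Use <chi_rho, chi> = (1/|G|) sum_C |C| * chi_rho(C) * conj(chi(C)) with |G| = 20 for each irreducible chi in the table:
  <chi_rho, chi_1> = (1/20)[1*(11)*conj(1) + 1*(-7)*conj(1) + 2*(1/2 - sqrt(5)/2)*conj(1) + 2*(7/2 - sqrt(5)/2)*conj(1) + 2*(1/2 + sqrt(5)/2)*conj(1) + 2*(sqrt(5)/2 + 7/2)*conj(1) + 5*(-1)*conj(1) + 5*(5)*conj(1)]
      = (1/20)[(11) + (-7) + (1 - sqrt(5)) + (7 - sqrt(5)) + (1 + sqrt(5)) + (sqrt(5) + 7) + (-5) + (25)] = 40/20 = 2
  <chi_rho, chi_2> = (1/20)[1*(11)*conj(1) + 1*(-7)*conj(1) + 2*(1/2 - sqrt(5)/2)*conj(1) + 2*(7/2 - sqrt(5)/2)*conj(1) + 2*(1/2 + sqrt(5)/2)*conj(1) + 2*(sqrt(5)/2 + 7/2)*conj(1) + 5*(-1)*conj(-1) + 5*(5)*conj(-1)]
      = (1/20)[(11) + (-7) + (1 - sqrt(5)) + (7 - sqrt(5)) + (1 + sqrt(5)) + (sqrt(5) + 7) + (5) + (-25)] = 0/20 = 0
  <chi_rho, chi_3> = (1/20)[1*(11)*conj(1) + 1*(-7)*conj(-1) + 2*(1/2 - sqrt(5)/2)*conj(-1) + 2*(7/2 - sqrt(5)/2)*conj(1) + 2*(1/2 + sqrt(5)/2)*conj(-1) + 2*(sqrt(5)/2 + 7/2)*conj(1) + 5*(-1)*conj(1) + 5*(5)*conj(-1)]
      = (1/20)[(11) + (7) + (-1 + sqrt(5)) + (7 - sqrt(5)) + (-sqrt(5) - 1) + (sqrt(5) + 7) + (-5) + (-25)] = 0/20 = 0
  <chi_rho, chi_4> = (1/20)[1*(11)*conj(1) + 1*(-7)*conj(-1) + 2*(1/2 - sqrt(5)/2)*conj(-1) + 2*(7/2 - sqrt(5)/2)*conj(1) + 2*(1/2 + sqrt(5)/2)*conj(-1) + 2*(sqrt(5)/2 + 7/2)*conj(1) + 5*(-1)*conj(-1) + 5*(5)*conj(1)]
      = (1/20)[(11) + (7) + (-1 + sqrt(5)) + (7 - sqrt(5)) + (-sqrt(5) - 1) + (sqrt(5) + 7) + (5) + (25)] = 60/20 = 3
  <chi_rho, chi_5> = (1/20)[1*(11)*conj(2) + 1*(-7)*conj(-2) + 2*(1/2 - sqrt(5)/2)*conj(1/2 + sqrt(5)/2) + 2*(7/2 - sqrt(5)/2)*conj(-1/2 + sqrt(5)/2) + 2*(1/2 + sqrt(5)/2)*conj(1/2 - sqrt(5)/2) + 2*(sqrt(5)/2 + 7/2)*conj(-sqrt(5)/2 - 1/2) + 5*(-1)*conj(0) + 5*(5)*conj(0)]
      = (1/20)[(22) + (14) + (-2) + (-6 + 4*sqrt(5)) + (-2) + (-4*sqrt(5) - 6) + (0) + (0)] = 20/20 = 1
  <chi_rho, chi_6> = (1/20)[1*(11)*conj(2) + 1*(-7)*conj(2) + 2*(1/2 - sqrt(5)/2)*conj(-1/2 + sqrt(5)/2) + 2*(7/2 - sqrt(5)/2)*conj(-sqrt(5)/2 - 1/2) + 2*(1/2 + sqrt(5)/2)*conj(-sqrt(5)/2 - 1/2) + 2*(sqrt(5)/2 + 7/2)*conj(-1/2 + sqrt(5)/2) + 5*(-1)*conj(0) + 5*(5)*conj(0)]
      = (1/20)[(22) + (-14) + (-3 + sqrt(5)) + (-3*sqrt(5) - 1) + (-3 - sqrt(5)) + (-1 + 3*sqrt(5)) + (0) + (0)] = 0/20 = 0
  <chi_rho, chi_7> = (1/20)[1*(11)*conj(2) + 1*(-7)*conj(-2) + 2*(1/2 - sqrt(5)/2)*conj(1/2 - sqrt(5)/2) + 2*(7/2 - sqrt(5)/2)*conj(-sqrt(5)/2 - 1/2) + 2*(1/2 + sqrt(5)/2)*conj(1/2 + sqrt(5)/2) + 2*(sqrt(5)/2 + 7/2)*conj(-1/2 + sqrt(5)/2) + 5*(-1)*conj(0) + 5*(5)*conj(0)]
      = (1/20)[(22) + (14) + (3 - sqrt(5)) + (-3*sqrt(5) - 1) + (sqrt(5) + 3) + (-1 + 3*sqrt(5)) + (0) + (0)] = 40/20 = 2
  <chi_rho, chi_8> = (1/20)[1*(11)*conj(2) + 1*(-7)*conj(2) + 2*(1/2 - sqrt(5)/2)*conj(-sqrt(5)/2 - 1/2) + 2*(7/2 - sqrt(5)/2)*conj(-1/2 + sqrt(5)/2) + 2*(1/2 + sqrt(5)/2)*conj(-1/2 + sqrt(5)/2) + 2*(sqrt(5)/2 + 7/2)*conj(-sqrt(5)/2 - 1/2) + 5*(-1)*conj(0) + 5*(5)*conj(0)]
      = (1/20)[(22) + (-14) + (2) + (-6 + 4*sqrt(5)) + (2) + (-4*sqrt(5) - 6) + (0) + (0)] = 0/20 = 0
Dimension check: dim(rho) = sum (mult * dim) = 2*1 + 0*1 + 0*1 + 3*1 + 1*2 + 0*2 + 2*2 + 0*2 = 11 = chi_rho(e) = 11.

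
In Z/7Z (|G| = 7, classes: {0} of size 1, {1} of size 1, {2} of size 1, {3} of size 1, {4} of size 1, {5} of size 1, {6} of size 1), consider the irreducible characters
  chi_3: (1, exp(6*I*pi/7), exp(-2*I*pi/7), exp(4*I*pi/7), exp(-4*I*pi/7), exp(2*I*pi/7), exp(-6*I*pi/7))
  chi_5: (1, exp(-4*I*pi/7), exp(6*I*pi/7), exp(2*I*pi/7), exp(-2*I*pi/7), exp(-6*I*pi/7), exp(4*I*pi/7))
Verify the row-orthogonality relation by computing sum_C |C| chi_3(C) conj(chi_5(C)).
Sum = 0; so <chi_3, chi_5> = 0 (distinct irreducibles are orthogonal).

Justification: Compute term by term over conjugacy classes (|C| * chi_3(C) * conj(chi_5(C))):
  1*(1)*conj(1) + 1*(exp(6*I*pi/7))*conj(exp(-4*I*pi/7)) + 1*(exp(-2*I*pi/7))*conj(exp(6*I*pi/7)) + 1*(exp(4*I*pi/7))*conj(exp(2*I*pi/7)) + 1*(exp(-4*I*pi/7))*conj(exp(-2*I*pi/7)) + 1*(exp(2*I*pi/7))*conj(exp(-6*I*pi/7)) + 1*(exp(-6*I*pi/7))*conj(exp(4*I*pi/7))
  = (1) + (exp(-4*I*pi/7)) + (exp(6*I*pi/7)) + (exp(2*I*pi/7)) + (exp(-2*I*pi/7)) + (exp(-6*I*pi/7)) + (exp(4*I*pi/7))
  = 0.
(Exp terms are combined using exp(i*s)*conj(exp(i*t)) = exp(i*(s-t)), and sums of them are collapsed using the identity that for every m > 1 the m distinct m-th roots of unity sum to 0, e.g. 1 + exp(2*I*pi/3) + exp(-2*I*pi/3) = 0.)
Dividing by |G| = 7 gives 0/7 = 0, matching the row-orthogonality relation <chi_3, chi_5> = [chi_3 = chi_5].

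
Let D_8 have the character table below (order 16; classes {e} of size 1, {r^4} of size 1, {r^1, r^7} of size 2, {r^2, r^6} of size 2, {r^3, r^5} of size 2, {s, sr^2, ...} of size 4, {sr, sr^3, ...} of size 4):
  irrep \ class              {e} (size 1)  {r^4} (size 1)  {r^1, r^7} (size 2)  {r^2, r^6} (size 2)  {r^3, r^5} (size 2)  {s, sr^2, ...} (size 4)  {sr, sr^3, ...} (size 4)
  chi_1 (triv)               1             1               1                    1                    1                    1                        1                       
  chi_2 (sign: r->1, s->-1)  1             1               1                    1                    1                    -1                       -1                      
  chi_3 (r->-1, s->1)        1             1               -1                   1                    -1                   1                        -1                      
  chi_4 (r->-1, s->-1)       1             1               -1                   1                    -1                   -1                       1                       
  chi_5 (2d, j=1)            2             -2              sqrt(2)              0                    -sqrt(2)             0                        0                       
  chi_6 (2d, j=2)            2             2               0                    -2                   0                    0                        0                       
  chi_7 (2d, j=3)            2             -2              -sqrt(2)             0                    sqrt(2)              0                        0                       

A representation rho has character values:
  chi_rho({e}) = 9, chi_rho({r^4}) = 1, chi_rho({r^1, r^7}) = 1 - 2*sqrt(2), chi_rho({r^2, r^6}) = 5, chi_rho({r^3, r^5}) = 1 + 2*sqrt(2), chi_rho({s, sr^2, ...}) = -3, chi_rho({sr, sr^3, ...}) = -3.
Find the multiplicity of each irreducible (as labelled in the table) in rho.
Multiplicities: chi_1: 0, chi_2: 3, chi_3: 1, chi_4: 1, chi_5: 0, chi_6: 0, chi_7: 2.

Working: Use <chi_rho, chi> = (1/|G|) sum_C |C| * chi_rho(C) * conj(chi(C)) with |G| = 16 for each irreducible chi in the table:
  <chi_rho, chi_1> = (1/16)[1*(9)*conj(1) + 1*(1)*conj(1) + 2*(1 - 2*sqrt(2))*conj(1) + 2*(5)*conj(1) + 2*(1 + 2*sqrt(2))*conj(1) + 4*(-3)*conj(1) + 4*(-3)*conj(1)]
      = (1/16)[(9) + (1) + (2 - 4*sqrt(2)) + (10) + (2 + 4*sqrt(2)) + (-12) + (-12)] = 0/16 = 0
  <chi_rho, chi_2> = (1/16)[1*(9)*conj(1) + 1*(1)*conj(1) + 2*(1 - 2*sqrt(2))*conj(1) + 2*(5)*conj(1) + 2*(1 + 2*sqrt(2))*conj(1) + 4*(-3)*conj(-1) + 4*(-3)*conj(-1)]
      = (1/16)[(9) + (1) + (2 - 4*sqrt(2)) + (10) + (2 + 4*sqrt(2)) + (12) + (12)] = 48/16 = 3
  <chi_rho, chi_3> = (1/16)[1*(9)*conj(1) + 1*(1)*conj(1) + 2*(1 - 2*sqrt(2))*conj(-1) + 2*(5)*conj(1) + 2*(1 + 2*sqrt(2))*conj(-1) + 4*(-3)*conj(1) + 4*(-3)*conj(-1)]
      = (1/16)[(9) + (1) + (-2 + 4*sqrt(2)) + (10) + (-4*sqrt(2) - 2) + (-12) + (12)] = 16/16 = 1
  <chi_rho, chi_4> = (1/16)[1*(9)*conj(1) + 1*(1)*conj(1) + 2*(1 - 2*sqrt(2))*conj(-1) + 2*(5)*conj(1) + 2*(1 + 2*sqrt(2))*conj(-1) + 4*(-3)*conj(-1) + 4*(-3)*conj(1)]
      = (1/16)[(9) + (1) + (-2 + 4*sqrt(2)) + (10) + (-4*sqrt(2) - 2) + (12) + (-12)] = 16/16 = 1
  <chi_rho, chi_5> = (1/16)[1*(9)*conj(2) + 1*(1)*conj(-2) + 2*(1 - 2*sqrt(2))*conj(sqrt(2)) + 2*(5)*conj(0) + 2*(1 + 2*sqrt(2))*conj(-sqrt(2)) + 4*(-3)*conj(0) + 4*(-3)*conj(0)]
      = (1/16)[(18) + (-2) + (-8 + 2*sqrt(2)) + (0) + (-8 - 2*sqrt(2)) + (0) + (0)] = 0/16 = 0
  <chi_rho, chi_6> = (1/16)[1*(9)*conj(2) + 1*(1)*conj(2) + 2*(1 - 2*sqrt(2))*conj(0) + 2*(5)*conj(-2) + 2*(1 + 2*sqrt(2))*conj(0) + 4*(-3)*conj(0) + 4*(-3)*conj(0)]
      = (1/16)[(18) + (2) + (0) + (-20) + (0) + (0) + (0)] = 0/16 = 0
  <chi_rho, chi_7> = (1/16)[1*(9)*conj(2) + 1*(1)*conj(-2) + 2*(1 - 2*sqrt(2))*conj(-sqrt(2)) + 2*(5)*conj(0) + 2*(1 + 2*sqrt(2))*conj(sqrt(2)) + 4*(-3)*conj(0) + 4*(-3)*conj(0)]
      = (1/16)[(18) + (-2) + (8 - 2*sqrt(2)) + (0) + (2*sqrt(2) + 8) + (0) + (0)] = 32/16 = 2
Dimension check: dim(rho) = sum (mult * dim) = 0*1 + 3*1 + 1*1 + 1*1 + 0*2 + 0*2 + 2*2 = 9 = chi_rho(e) = 9.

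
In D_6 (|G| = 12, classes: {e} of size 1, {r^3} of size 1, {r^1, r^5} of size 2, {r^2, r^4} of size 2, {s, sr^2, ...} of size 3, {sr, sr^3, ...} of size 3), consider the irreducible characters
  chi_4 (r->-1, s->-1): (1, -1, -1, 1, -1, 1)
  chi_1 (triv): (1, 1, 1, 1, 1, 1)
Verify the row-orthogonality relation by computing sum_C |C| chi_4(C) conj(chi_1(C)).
Sum = 0; so <chi_4, chi_1> = 0 (distinct irreducibles are orthogonal).

Proof sketch: Compute term by term over conjugacy classes (|C| * chi_4(C) * conj(chi_1(C))):
  1*(1)*conj(1) + 1*(-1)*conj(1) + 2*(-1)*conj(1) + 2*(1)*conj(1) + 3*(-1)*conj(1) + 3*(1)*conj(1)
  = (1) + (-1) + (-2) + (2) + (-3) + (3)
  = 0.
Dividing by |G| = 12 gives 0/12 = 0, matching the row-orthogonality relation <chi_4, chi_1> = [chi_4 = chi_1].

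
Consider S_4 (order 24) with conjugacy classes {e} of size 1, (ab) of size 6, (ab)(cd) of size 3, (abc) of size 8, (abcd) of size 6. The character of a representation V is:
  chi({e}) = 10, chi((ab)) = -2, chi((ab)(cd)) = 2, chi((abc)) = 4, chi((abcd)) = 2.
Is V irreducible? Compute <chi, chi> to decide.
Not irreducible (reducible): <chi, chi> = 12 > 1.

Details: <chi, chi> = (1/|G|) sum_C |C| * |chi(C)|^2 = (1/24)[1*|10|^2 + 6*|-2|^2 + 3*|2|^2 + 8*|4|^2 + 6*|2|^2]
  = (1/24)[(100) + (24) + (12) + (128) + (24)] = 288/24 = 12.
A character is irreducible iff <chi, chi> = 1, so this representation is reducible.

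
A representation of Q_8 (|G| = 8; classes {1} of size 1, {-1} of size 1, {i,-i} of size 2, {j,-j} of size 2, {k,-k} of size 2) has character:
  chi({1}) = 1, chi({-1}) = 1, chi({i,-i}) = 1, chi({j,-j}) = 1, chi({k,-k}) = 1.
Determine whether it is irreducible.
Irreducible: <chi, chi> = 1.

Argument: <chi, chi> = (1/|G|) sum_C |C| * |chi(C)|^2 = (1/8)[1*|1|^2 + 1*|1|^2 + 2*|1|^2 + 2*|1|^2 + 2*|1|^2]
  = (1/8)[(1) + (1) + (2) + (2) + (2)] = 8/8 = 1.
A character is irreducible iff <chi, chi> = 1, so this representation is irreducible.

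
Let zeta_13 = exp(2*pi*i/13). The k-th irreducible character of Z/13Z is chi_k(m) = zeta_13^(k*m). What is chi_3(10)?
chi_3(10) = zeta_13^30 = exp(8*I*pi/13)

Justification: chi_3(10) = zeta_13^(3*10) = zeta_13^30. Since zeta_13^13 = 1, this equals zeta_13^4 = exp(2*pi*i*4/13) = exp(8*I*pi/13).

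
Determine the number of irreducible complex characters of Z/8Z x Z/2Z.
16

Solution. The number of irreducible complex representations of a finite group equals its number of conjugacy classes. Z/8Z x Z/2Z is abelian of order 16, so every element is its own conjugacy class: 16 classes, so Z/8Z x Z/2Z (order 16) has exactly 16 irreducible complex representations.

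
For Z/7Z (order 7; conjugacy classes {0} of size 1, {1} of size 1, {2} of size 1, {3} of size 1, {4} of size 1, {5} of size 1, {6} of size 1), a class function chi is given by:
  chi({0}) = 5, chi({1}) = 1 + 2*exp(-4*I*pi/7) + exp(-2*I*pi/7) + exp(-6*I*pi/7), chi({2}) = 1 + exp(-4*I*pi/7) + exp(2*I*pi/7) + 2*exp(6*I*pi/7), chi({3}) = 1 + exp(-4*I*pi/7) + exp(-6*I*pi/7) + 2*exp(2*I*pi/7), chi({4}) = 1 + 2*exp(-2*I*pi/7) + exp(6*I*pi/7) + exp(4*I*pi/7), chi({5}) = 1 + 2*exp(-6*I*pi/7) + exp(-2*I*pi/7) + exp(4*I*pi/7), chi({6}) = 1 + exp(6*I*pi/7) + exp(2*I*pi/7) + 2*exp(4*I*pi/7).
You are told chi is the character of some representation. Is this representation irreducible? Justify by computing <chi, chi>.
Not irreducible (reducible): <chi, chi> = 7 > 1.

Working: <chi, chi> = (1/|G|) sum_C |C| * |chi(C)|^2 = (1/7)[1*|5|^2 + 1*|1 + 2*exp(-4*I*pi/7) + exp(-2*I*pi/7) + exp(-6*I*pi/7)|^2 + 1*|1 + exp(-4*I*pi/7) + exp(2*I*pi/7) + 2*exp(6*I*pi/7)|^2 + 1*|1 + exp(-4*I*pi/7) + exp(-6*I*pi/7) + 2*exp(2*I*pi/7)|^2 + 1*|1 + 2*exp(-2*I*pi/7) + exp(6*I*pi/7) + exp(4*I*pi/7)|^2 + 1*|1 + 2*exp(-6*I*pi/7) + exp(-2*I*pi/7) + exp(4*I*pi/7)|^2 + 1*|1 + exp(6*I*pi/7) + exp(2*I*pi/7) + 2*exp(4*I*pi/7)|^2]
  = (1/7)[(25) + (7 + 5*exp(-2*I*pi/7) + 3*exp(-4*I*pi/7) + exp(-6*I*pi/7) + exp(6*I*pi/7) + 3*exp(4*I*pi/7) + 5*exp(2*I*pi/7)) + (7 + 5*exp(-4*I*pi/7) + 3*exp(-6*I*pi/7) + exp(-2*I*pi/7) + exp(2*I*pi/7) + 3*exp(6*I*pi/7) + 5*exp(4*I*pi/7)) + (7 + 3*exp(-2*I*pi/7) + 5*exp(-6*I*pi/7) + exp(-4*I*pi/7) + exp(4*I*pi/7) + 5*exp(6*I*pi/7) + 3*exp(2*I*pi/7)) + (7 + 3*exp(-2*I*pi/7) + 5*exp(-6*I*pi/7) + exp(-4*I*pi/7) + exp(4*I*pi/7) + 5*exp(6*I*pi/7) + 3*exp(2*I*pi/7)) + (7 + 5*exp(-4*I*pi/7) + 3*exp(-6*I*pi/7) + exp(-2*I*pi/7) + exp(2*I*pi/7) + 3*exp(6*I*pi/7) + 5*exp(4*I*pi/7)) + (7 + 5*exp(-2*I*pi/7) + 3*exp(-4*I*pi/7) + exp(-6*I*pi/7) + exp(6*I*pi/7) + 3*exp(4*I*pi/7) + 5*exp(2*I*pi/7))] = 49/7 = 7.
(Exp terms are combined using exp(i*s)*conj(exp(i*t)) = exp(i*(s-t)), and sums of them are collapsed using the identity that for every m > 1 the m distinct m-th roots of unity sum to 0, e.g. 1 + exp(2*I*pi/3) + exp(-2*I*pi/3) = 0.)
A character is irreducible iff <chi, chi> = 1, so this representation is reducible.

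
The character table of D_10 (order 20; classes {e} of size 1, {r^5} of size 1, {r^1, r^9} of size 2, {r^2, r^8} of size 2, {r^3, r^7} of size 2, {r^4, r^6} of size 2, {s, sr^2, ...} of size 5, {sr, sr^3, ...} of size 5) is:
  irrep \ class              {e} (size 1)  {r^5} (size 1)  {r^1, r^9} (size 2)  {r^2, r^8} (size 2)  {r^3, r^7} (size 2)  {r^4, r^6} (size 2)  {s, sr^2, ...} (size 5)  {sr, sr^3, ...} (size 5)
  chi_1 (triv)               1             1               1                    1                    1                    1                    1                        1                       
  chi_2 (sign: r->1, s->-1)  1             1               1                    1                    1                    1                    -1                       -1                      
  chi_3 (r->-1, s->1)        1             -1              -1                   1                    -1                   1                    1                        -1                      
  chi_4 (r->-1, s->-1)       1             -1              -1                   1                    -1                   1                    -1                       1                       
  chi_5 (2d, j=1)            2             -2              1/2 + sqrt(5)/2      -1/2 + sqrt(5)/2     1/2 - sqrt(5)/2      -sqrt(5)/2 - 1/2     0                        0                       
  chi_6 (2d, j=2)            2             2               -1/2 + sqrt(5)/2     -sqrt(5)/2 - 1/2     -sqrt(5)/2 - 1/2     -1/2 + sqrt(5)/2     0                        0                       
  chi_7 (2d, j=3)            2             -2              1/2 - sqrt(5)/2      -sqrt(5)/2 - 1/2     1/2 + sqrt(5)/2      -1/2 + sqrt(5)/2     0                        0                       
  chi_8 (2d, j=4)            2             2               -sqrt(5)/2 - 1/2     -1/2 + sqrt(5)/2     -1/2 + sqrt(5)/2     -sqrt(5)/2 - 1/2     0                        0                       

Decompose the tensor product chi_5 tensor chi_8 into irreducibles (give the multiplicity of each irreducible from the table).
chi_5 tensor chi_8 = chi_3 + chi_4 + chi_7 (all other irreducibles have multiplicity 0).

Explanation: The character of a tensor product is the pointwise product (chi_5 * chi_8)(C) = chi_5(C) * chi_8(C):
  {e}: (2)*(2), {r^5}: (-2)*(2), {r^1, r^9}: (1/2 + sqrt(5)/2)*(-sqrt(5)/2 - 1/2), {r^2, r^8}: (-1/2 + sqrt(5)/2)*(-1/2 + sqrt(5)/2), {r^3, r^7}: (1/2 - sqrt(5)/2)*(-1/2 + sqrt(5)/2), {r^4, r^6}: (-sqrt(5)/2 - 1/2)*(-sqrt(5)/2 - 1/2), {s, sr^2, ...}: (0)*(0), {sr, sr^3, ...}: (0)*(0)
so (chi_5 * chi_8) takes values
  {e} -> 4, {r^5} -> -4, {r^1, r^9} -> -3/2 - sqrt(5)/2, {r^2, r^8} -> 3/2 - sqrt(5)/2, {r^3, r^7} -> -3/2 + sqrt(5)/2, {r^4, r^6} -> sqrt(5)/2 + 3/2, {s, sr^2, ...} -> 0, {sr, sr^3, ...} -> 0.
Now take the inner product of this character with each irreducible chi from the table, <chi_5*chi_8, chi> = (1/20) sum_C |C| (chi_5*chi_8)(C) conj(chi(C)):
  <chi_5*chi_8, chi_1> = (1/20)[1*(4)*conj(1) + 1*(-4)*conj(1) + 2*(-3/2 - sqrt(5)/2)*conj(1) + 2*(3/2 - sqrt(5)/2)*conj(1) + 2*(-3/2 + sqrt(5)/2)*conj(1) + 2*(sqrt(5)/2 + 3/2)*conj(1) + 5*(0)*conj(1) + 5*(0)*conj(1)]
      = (1/20)[(4) + (-4) + (-3 - sqrt(5)) + (3 - sqrt(5)) + (-3 + sqrt(5)) + (sqrt(5) + 3) + (0) + (0)] = 0/20 = 0
  <chi_5*chi_8, chi_2> = (1/20)[1*(4)*conj(1) + 1*(-4)*conj(1) + 2*(-3/2 - sqrt(5)/2)*conj(1) + 2*(3/2 - sqrt(5)/2)*conj(1) + 2*(-3/2 + sqrt(5)/2)*conj(1) + 2*(sqrt(5)/2 + 3/2)*conj(1) + 5*(0)*conj(-1) + 5*(0)*conj(-1)]
      = (1/20)[(4) + (-4) + (-3 - sqrt(5)) + (3 - sqrt(5)) + (-3 + sqrt(5)) + (sqrt(5) + 3) + (0) + (0)] = 0/20 = 0
  <chi_5*chi_8, chi_3> = (1/20)[1*(4)*conj(1) + 1*(-4)*conj(-1) + 2*(-3/2 - sqrt(5)/2)*conj(-1) + 2*(3/2 - sqrt(5)/2)*conj(1) + 2*(-3/2 + sqrt(5)/2)*conj(-1) + 2*(sqrt(5)/2 + 3/2)*conj(1) + 5*(0)*conj(1) + 5*(0)*conj(-1)]
      = (1/20)[(4) + (4) + (sqrt(5) + 3) + (3 - sqrt(5)) + (3 - sqrt(5)) + (sqrt(5) + 3) + (0) + (0)] = 20/20 = 1
  <chi_5*chi_8, chi_4> = (1/20)[1*(4)*conj(1) + 1*(-4)*conj(-1) + 2*(-3/2 - sqrt(5)/2)*conj(-1) + 2*(3/2 - sqrt(5)/2)*conj(1) + 2*(-3/2 + sqrt(5)/2)*conj(-1) + 2*(sqrt(5)/2 + 3/2)*conj(1) + 5*(0)*conj(-1) + 5*(0)*conj(1)]
      = (1/20)[(4) + (4) + (sqrt(5) + 3) + (3 - sqrt(5)) + (3 - sqrt(5)) + (sqrt(5) + 3) + (0) + (0)] = 20/20 = 1
  <chi_5*chi_8, chi_5> = (1/20)[1*(4)*conj(2) + 1*(-4)*conj(-2) + 2*(-3/2 - sqrt(5)/2)*conj(1/2 + sqrt(5)/2) + 2*(3/2 - sqrt(5)/2)*conj(-1/2 + sqrt(5)/2) + 2*(-3/2 + sqrt(5)/2)*conj(1/2 - sqrt(5)/2) + 2*(sqrt(5)/2 + 3/2)*conj(-sqrt(5)/2 - 1/2) + 5*(0)*conj(0) + 5*(0)*conj(0)]
      = (1/20)[(8) + (8) + (-2*sqrt(5) - 4) + (-4 + 2*sqrt(5)) + (-4 + 2*sqrt(5)) + (-2*sqrt(5) - 4) + (0) + (0)] = 0/20 = 0
  <chi_5*chi_8, chi_6> = (1/20)[1*(4)*conj(2) + 1*(-4)*conj(2) + 2*(-3/2 - sqrt(5)/2)*conj(-1/2 + sqrt(5)/2) + 2*(3/2 - sqrt(5)/2)*conj(-sqrt(5)/2 - 1/2) + 2*(-3/2 + sqrt(5)/2)*conj(-sqrt(5)/2 - 1/2) + 2*(sqrt(5)/2 + 3/2)*conj(-1/2 + sqrt(5)/2) + 5*(0)*conj(0) + 5*(0)*conj(0)]
      = (1/20)[(8) + (-8) + (-sqrt(5) - 1) + (1 - sqrt(5)) + (-1 + sqrt(5)) + (1 + sqrt(5)) + (0) + (0)] = 0/20 = 0
  <chi_5*chi_8, chi_7> = (1/20)[1*(4)*conj(2) + 1*(-4)*conj(-2) + 2*(-3/2 - sqrt(5)/2)*conj(1/2 - sqrt(5)/2) + 2*(3/2 - sqrt(5)/2)*conj(-sqrt(5)/2 - 1/2) + 2*(-3/2 + sqrt(5)/2)*conj(1/2 + sqrt(5)/2) + 2*(sqrt(5)/2 + 3/2)*conj(-1/2 + sqrt(5)/2) + 5*(0)*conj(0) + 5*(0)*conj(0)]
      = (1/20)[(8) + (8) + (1 + sqrt(5)) + (1 - sqrt(5)) + (1 - sqrt(5)) + (1 + sqrt(5)) + (0) + (0)] = 20/20 = 1
  <chi_5*chi_8, chi_8> = (1/20)[1*(4)*conj(2) + 1*(-4)*conj(2) + 2*(-3/2 - sqrt(5)/2)*conj(-sqrt(5)/2 - 1/2) + 2*(3/2 - sqrt(5)/2)*conj(-1/2 + sqrt(5)/2) + 2*(-3/2 + sqrt(5)/2)*conj(-1/2 + sqrt(5)/2) + 2*(sqrt(5)/2 + 3/2)*conj(-sqrt(5)/2 - 1/2) + 5*(0)*conj(0) + 5*(0)*conj(0)]
      = (1/20)[(8) + (-8) + (4 + 2*sqrt(5)) + (-4 + 2*sqrt(5)) + (4 - 2*sqrt(5)) + (-2*sqrt(5) - 4) + (0) + (0)] = 0/20 = 0
Hence the multiplicities are chi_3: 1, chi_4: 1, chi_7: 1. Dimension check: dim(chi_5)*dim(chi_8) = 2*2 = 4 and sum (mult * dim) = 1*1 + 1*1 + 1*2 = 4.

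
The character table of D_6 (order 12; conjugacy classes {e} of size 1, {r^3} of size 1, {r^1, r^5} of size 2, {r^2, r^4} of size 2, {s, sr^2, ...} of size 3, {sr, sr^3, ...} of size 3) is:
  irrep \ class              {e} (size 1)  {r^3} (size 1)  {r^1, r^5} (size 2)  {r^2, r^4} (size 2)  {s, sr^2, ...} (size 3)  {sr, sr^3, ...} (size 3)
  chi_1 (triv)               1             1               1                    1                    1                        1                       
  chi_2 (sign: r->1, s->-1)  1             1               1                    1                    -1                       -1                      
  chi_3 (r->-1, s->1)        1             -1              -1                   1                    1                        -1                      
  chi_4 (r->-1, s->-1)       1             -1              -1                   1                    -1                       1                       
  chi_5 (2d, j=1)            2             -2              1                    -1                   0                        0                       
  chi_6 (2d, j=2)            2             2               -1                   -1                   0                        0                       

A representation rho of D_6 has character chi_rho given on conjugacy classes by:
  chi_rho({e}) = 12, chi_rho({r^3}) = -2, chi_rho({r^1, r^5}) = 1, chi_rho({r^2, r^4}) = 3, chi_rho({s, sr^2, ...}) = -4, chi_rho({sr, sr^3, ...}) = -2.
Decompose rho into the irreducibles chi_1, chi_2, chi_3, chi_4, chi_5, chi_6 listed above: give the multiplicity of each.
Multiplicities: chi_1: 0, chi_2: 3, chi_3: 1, chi_4: 2, chi_5: 2, chi_6: 1.

Explanation: Use <chi_rho, chi> = (1/|G|) sum_C |C| * chi_rho(C) * conj(chi(C)) with |G| = 12 for each irreducible chi in the table:
  <chi_rho, chi_1> = (1/12)[1*(12)*conj(1) + 1*(-2)*conj(1) + 2*(1)*conj(1) + 2*(3)*conj(1) + 3*(-4)*conj(1) + 3*(-2)*conj(1)]
      = (1/12)[(12) + (-2) + (2) + (6) + (-12) + (-6)] = 0/12 = 0
  <chi_rho, chi_2> = (1/12)[1*(12)*conj(1) + 1*(-2)*conj(1) + 2*(1)*conj(1) + 2*(3)*conj(1) + 3*(-4)*conj(-1) + 3*(-2)*conj(-1)]
      = (1/12)[(12) + (-2) + (2) + (6) + (12) + (6)] = 36/12 = 3
  <chi_rho, chi_3> = (1/12)[1*(12)*conj(1) + 1*(-2)*conj(-1) + 2*(1)*conj(-1) + 2*(3)*conj(1) + 3*(-4)*conj(1) + 3*(-2)*conj(-1)]
      = (1/12)[(12) + (2) + (-2) + (6) + (-12) + (6)] = 12/12 = 1
  <chi_rho, chi_4> = (1/12)[1*(12)*conj(1) + 1*(-2)*conj(-1) + 2*(1)*conj(-1) + 2*(3)*conj(1) + 3*(-4)*conj(-1) + 3*(-2)*conj(1)]
      = (1/12)[(12) + (2) + (-2) + (6) + (12) + (-6)] = 24/12 = 2
  <chi_rho, chi_5> = (1/12)[1*(12)*conj(2) + 1*(-2)*conj(-2) + 2*(1)*conj(1) + 2*(3)*conj(-1) + 3*(-4)*conj(0) + 3*(-2)*conj(0)]
      = (1/12)[(24) + (4) + (2) + (-6) + (0) + (0)] = 24/12 = 2
  <chi_rho, chi_6> = (1/12)[1*(12)*conj(2) + 1*(-2)*conj(2) + 2*(1)*conj(-1) + 2*(3)*conj(-1) + 3*(-4)*conj(0) + 3*(-2)*conj(0)]
      = (1/12)[(24) + (-4) + (-2) + (-6) + (0) + (0)] = 12/12 = 1
Dimension check: dim(rho) = sum (mult * dim) = 0*1 + 3*1 + 1*1 + 2*1 + 2*2 + 1*2 = 12 = chi_rho(e) = 12.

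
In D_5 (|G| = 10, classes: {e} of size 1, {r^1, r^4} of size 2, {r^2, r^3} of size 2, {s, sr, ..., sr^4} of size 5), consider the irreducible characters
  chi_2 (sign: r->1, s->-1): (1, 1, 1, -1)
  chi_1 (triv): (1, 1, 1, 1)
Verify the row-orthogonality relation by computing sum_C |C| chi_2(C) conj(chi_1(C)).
Sum = 0; so <chi_2, chi_1> = 0 (distinct irreducibles are orthogonal).

Details: Compute term by term over conjugacy classes (|C| * chi_2(C) * conj(chi_1(C))):
  1*(1)*conj(1) + 2*(1)*conj(1) + 2*(1)*conj(1) + 5*(-1)*conj(1)
  = (1) + (2) + (2) + (-5)
  = 0.
Dividing by |G| = 10 gives 0/10 = 0, matching the row-orthogonality relation <chi_2, chi_1> = [chi_2 = chi_1].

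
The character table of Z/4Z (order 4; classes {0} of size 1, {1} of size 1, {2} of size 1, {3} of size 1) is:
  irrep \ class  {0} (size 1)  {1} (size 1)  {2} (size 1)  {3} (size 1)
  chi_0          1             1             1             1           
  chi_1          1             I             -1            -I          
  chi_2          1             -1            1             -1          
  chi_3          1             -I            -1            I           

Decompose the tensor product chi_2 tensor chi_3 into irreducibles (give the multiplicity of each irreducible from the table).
chi_2 tensor chi_3 = chi_1 (all other irreducibles have multiplicity 0).

Why: The character of a tensor product is the pointwise product (chi_2 * chi_3)(C) = chi_2(C) * chi_3(C):
  {0}: (1)*(1), {1}: (-1)*(-I), {2}: (1)*(-1), {3}: (-1)*(I)
so (chi_2 * chi_3) takes values
  {0} -> 1, {1} -> I, {2} -> -1, {3} -> -I.
Now take the inner product of this character with each irreducible chi from the table, <chi_2*chi_3, chi> = (1/4) sum_C |C| (chi_2*chi_3)(C) conj(chi(C)):
  <chi_2*chi_3, chi_0> = (1/4)[1*(1)*conj(1) + 1*(I)*conj(1) + 1*(-1)*conj(1) + 1*(-I)*conj(1)]
      = (1/4)[(1) + (I) + (-1) + (-I)] = 0/4 = 0
  <chi_2*chi_3, chi_1> = (1/4)[1*(1)*conj(1) + 1*(I)*conj(I) + 1*(-1)*conj(-1) + 1*(-I)*conj(-I)]
      = (1/4)[(1) + (1) + (1) + (1)] = 4/4 = 1
  <chi_2*chi_3, chi_2> = (1/4)[1*(1)*conj(1) + 1*(I)*conj(-1) + 1*(-1)*conj(1) + 1*(-I)*conj(-1)]
      = (1/4)[(1) + (-I) + (-1) + (I)] = 0/4 = 0
  <chi_2*chi_3, chi_3> = (1/4)[1*(1)*conj(1) + 1*(I)*conj(-I) + 1*(-1)*conj(-1) + 1*(-I)*conj(I)]
      = (1/4)[(1) + (-1) + (1) + (-1)] = 0/4 = 0
(Exp terms are combined using exp(i*s)*conj(exp(i*t)) = exp(i*(s-t)), and sums of them are collapsed using the identity that for every m > 1 the m distinct m-th roots of unity sum to 0, e.g. 1 + exp(2*I*pi/3) + exp(-2*I*pi/3) = 0.)
Hence the multiplicities are chi_1: 1. Dimension check: dim(chi_2)*dim(chi_3) = 1*1 = 1 and sum (mult * dim) = 1*1 = 1.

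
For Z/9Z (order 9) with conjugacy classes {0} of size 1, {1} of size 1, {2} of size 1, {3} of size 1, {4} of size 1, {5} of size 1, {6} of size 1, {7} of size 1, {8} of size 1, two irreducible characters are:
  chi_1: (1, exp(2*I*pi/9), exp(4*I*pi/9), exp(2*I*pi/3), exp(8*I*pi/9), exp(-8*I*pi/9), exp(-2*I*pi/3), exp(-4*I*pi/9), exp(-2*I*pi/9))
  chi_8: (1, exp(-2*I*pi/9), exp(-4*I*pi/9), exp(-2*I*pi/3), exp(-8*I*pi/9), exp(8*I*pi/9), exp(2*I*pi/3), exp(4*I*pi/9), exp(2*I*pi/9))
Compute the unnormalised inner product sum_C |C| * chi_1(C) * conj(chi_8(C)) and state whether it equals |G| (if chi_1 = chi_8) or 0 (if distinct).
Sum = 0; so <chi_1, chi_8> = 0 (distinct irreducibles are orthogonal).

Details: Compute term by term over conjugacy classes (|C| * chi_1(C) * conj(chi_8(C))):
  1*(1)*conj(1) + 1*(exp(2*I*pi/9))*conj(exp(-2*I*pi/9)) + 1*(exp(4*I*pi/9))*conj(exp(-4*I*pi/9)) + 1*(exp(2*I*pi/3))*conj(exp(-2*I*pi/3)) + 1*(exp(8*I*pi/9))*conj(exp(-8*I*pi/9)) + 1*(exp(-8*I*pi/9))*conj(exp(8*I*pi/9)) + 1*(exp(-2*I*pi/3))*conj(exp(2*I*pi/3)) + 1*(exp(-4*I*pi/9))*conj(exp(4*I*pi/9)) + 1*(exp(-2*I*pi/9))*conj(exp(2*I*pi/9))
  = (1) + (exp(4*I*pi/9)) + (exp(8*I*pi/9)) + (exp(-2*I*pi/3)) + (exp(-2*I*pi/9)) + (exp(2*I*pi/9)) + (exp(2*I*pi/3)) + (exp(-8*I*pi/9)) + (exp(-4*I*pi/9))
  = 0.
(Exp terms are combined using exp(i*s)*conj(exp(i*t)) = exp(i*(s-t)), and sums of them are collapsed using the identity that for every m > 1 the m distinct m-th roots of unity sum to 0, e.g. 1 + exp(2*I*pi/3) + exp(-2*I*pi/3) = 0.)
Dividing by |G| = 9 gives 0/9 = 0, matching the row-orthogonality relation <chi_1, chi_8> = [chi_1 = chi_8].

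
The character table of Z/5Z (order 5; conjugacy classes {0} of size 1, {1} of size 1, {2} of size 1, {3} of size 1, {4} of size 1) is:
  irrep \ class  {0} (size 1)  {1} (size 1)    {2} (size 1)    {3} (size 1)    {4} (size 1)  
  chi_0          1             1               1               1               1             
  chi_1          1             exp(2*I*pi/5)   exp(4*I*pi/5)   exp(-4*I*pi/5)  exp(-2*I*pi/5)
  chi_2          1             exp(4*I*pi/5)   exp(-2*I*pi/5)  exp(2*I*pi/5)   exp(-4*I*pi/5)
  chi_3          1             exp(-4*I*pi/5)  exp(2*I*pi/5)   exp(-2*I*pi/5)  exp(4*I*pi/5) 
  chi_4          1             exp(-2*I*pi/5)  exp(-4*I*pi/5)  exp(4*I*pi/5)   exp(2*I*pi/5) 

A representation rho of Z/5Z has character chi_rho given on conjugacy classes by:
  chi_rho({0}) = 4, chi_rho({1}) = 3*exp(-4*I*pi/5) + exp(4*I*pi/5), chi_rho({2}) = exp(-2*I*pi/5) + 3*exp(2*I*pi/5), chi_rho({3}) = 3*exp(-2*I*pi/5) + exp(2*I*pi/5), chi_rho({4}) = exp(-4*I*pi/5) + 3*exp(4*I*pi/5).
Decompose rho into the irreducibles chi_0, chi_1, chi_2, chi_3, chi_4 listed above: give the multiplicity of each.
Multiplicities: chi_0: 0, chi_1: 0, chi_2: 1, chi_3: 3, chi_4: 0.

Proof sketch: Use <chi_rho, chi> = (1/|G|) sum_C |C| * chi_rho(C) * conj(chi(C)) with |G| = 5 for each irreducible chi in the table:
  <chi_rho, chi_0> = (1/5)[1*(4)*conj(1) + 1*(3*exp(-4*I*pi/5) + exp(4*I*pi/5))*conj(1) + 1*(exp(-2*I*pi/5) + 3*exp(2*I*pi/5))*conj(1) + 1*(3*exp(-2*I*pi/5) + exp(2*I*pi/5))*conj(1) + 1*(exp(-4*I*pi/5) + 3*exp(4*I*pi/5))*conj(1)]
      = (1/5)[(4) + (3*exp(-4*I*pi/5) + exp(4*I*pi/5)) + (exp(-2*I*pi/5) + 3*exp(2*I*pi/5)) + (3*exp(-2*I*pi/5) + exp(2*I*pi/5)) + (exp(-4*I*pi/5) + 3*exp(4*I*pi/5))] = 0/5 = 0
  <chi_rho, chi_1> = (1/5)[1*(4)*conj(1) + 1*(3*exp(-4*I*pi/5) + exp(4*I*pi/5))*conj(exp(2*I*pi/5)) + 1*(exp(-2*I*pi/5) + 3*exp(2*I*pi/5))*conj(exp(4*I*pi/5)) + 1*(3*exp(-2*I*pi/5) + exp(2*I*pi/5))*conj(exp(-4*I*pi/5)) + 1*(exp(-4*I*pi/5) + 3*exp(4*I*pi/5))*conj(exp(-2*I*pi/5))]
      = (1/5)[(4) + (exp(2*I*pi/5) + 3*exp(4*I*pi/5)) + (3*exp(-2*I*pi/5) + exp(4*I*pi/5)) + (exp(-4*I*pi/5) + 3*exp(2*I*pi/5)) + (3*exp(-4*I*pi/5) + exp(-2*I*pi/5))] = 0/5 = 0
  <chi_rho, chi_2> = (1/5)[1*(4)*conj(1) + 1*(3*exp(-4*I*pi/5) + exp(4*I*pi/5))*conj(exp(4*I*pi/5)) + 1*(exp(-2*I*pi/5) + 3*exp(2*I*pi/5))*conj(exp(-2*I*pi/5)) + 1*(3*exp(-2*I*pi/5) + exp(2*I*pi/5))*conj(exp(2*I*pi/5)) + 1*(exp(-4*I*pi/5) + 3*exp(4*I*pi/5))*conj(exp(-4*I*pi/5))]
      = (1/5)[(4) + (1 + 3*exp(2*I*pi/5)) + (1 + 3*exp(4*I*pi/5)) + (1 + 3*exp(-4*I*pi/5)) + (1 + 3*exp(-2*I*pi/5))] = 5/5 = 1
  <chi_rho, chi_3> = (1/5)[1*(4)*conj(1) + 1*(3*exp(-4*I*pi/5) + exp(4*I*pi/5))*conj(exp(-4*I*pi/5)) + 1*(exp(-2*I*pi/5) + 3*exp(2*I*pi/5))*conj(exp(2*I*pi/5)) + 1*(3*exp(-2*I*pi/5) + exp(2*I*pi/5))*conj(exp(-2*I*pi/5)) + 1*(exp(-4*I*pi/5) + 3*exp(4*I*pi/5))*conj(exp(4*I*pi/5))]
      = (1/5)[(4) + (3 + exp(-2*I*pi/5)) + (3 + exp(-4*I*pi/5)) + (3 + exp(4*I*pi/5)) + (3 + exp(2*I*pi/5))] = 15/5 = 3
  <chi_rho, chi_4> = (1/5)[1*(4)*conj(1) + 1*(3*exp(-4*I*pi/5) + exp(4*I*pi/5))*conj(exp(-2*I*pi/5)) + 1*(exp(-2*I*pi/5) + 3*exp(2*I*pi/5))*conj(exp(-4*I*pi/5)) + 1*(3*exp(-2*I*pi/5) + exp(2*I*pi/5))*conj(exp(4*I*pi/5)) + 1*(exp(-4*I*pi/5) + 3*exp(4*I*pi/5))*conj(exp(2*I*pi/5))]
      = (1/5)[(4) + (3*exp(-2*I*pi/5) + exp(-4*I*pi/5)) + (3*exp(-4*I*pi/5) + exp(2*I*pi/5)) + (exp(-2*I*pi/5) + 3*exp(4*I*pi/5)) + (exp(4*I*pi/5) + 3*exp(2*I*pi/5))] = 0/5 = 0
(Exp terms are combined using exp(i*s)*conj(exp(i*t)) = exp(i*(s-t)), and sums of them are collapsed using the identity that for every m > 1 the m distinct m-th roots of unity sum to 0, e.g. 1 + exp(2*I*pi/3) + exp(-2*I*pi/3) = 0.)
Dimension check: dim(rho) = sum (mult * dim) = 0*1 + 0*1 + 1*1 + 3*1 + 0*1 = 4 = chi_rho(e) = 4.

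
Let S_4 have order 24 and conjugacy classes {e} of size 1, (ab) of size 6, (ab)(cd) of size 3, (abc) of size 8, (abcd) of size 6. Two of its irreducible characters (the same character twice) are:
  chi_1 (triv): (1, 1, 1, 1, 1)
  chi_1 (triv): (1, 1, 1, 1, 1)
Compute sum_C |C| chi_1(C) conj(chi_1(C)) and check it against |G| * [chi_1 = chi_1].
Sum = 24 = |G| = 24; so <chi_1, chi_1> = 1 (norm-1 confirms irreducibility).

Solution. Compute term by term over conjugacy classes (|C| * chi_1(C) * conj(chi_1(C))):
  1*(1)*conj(1) + 6*(1)*conj(1) + 3*(1)*conj(1) + 8*(1)*conj(1) + 6*(1)*conj(1)
  = (1) + (6) + (3) + (8) + (6)
  = 24.
Dividing by |G| = 24 gives 24/24 = 1, matching the row-orthogonality relation <chi_1, chi_1> = [chi_1 = chi_1].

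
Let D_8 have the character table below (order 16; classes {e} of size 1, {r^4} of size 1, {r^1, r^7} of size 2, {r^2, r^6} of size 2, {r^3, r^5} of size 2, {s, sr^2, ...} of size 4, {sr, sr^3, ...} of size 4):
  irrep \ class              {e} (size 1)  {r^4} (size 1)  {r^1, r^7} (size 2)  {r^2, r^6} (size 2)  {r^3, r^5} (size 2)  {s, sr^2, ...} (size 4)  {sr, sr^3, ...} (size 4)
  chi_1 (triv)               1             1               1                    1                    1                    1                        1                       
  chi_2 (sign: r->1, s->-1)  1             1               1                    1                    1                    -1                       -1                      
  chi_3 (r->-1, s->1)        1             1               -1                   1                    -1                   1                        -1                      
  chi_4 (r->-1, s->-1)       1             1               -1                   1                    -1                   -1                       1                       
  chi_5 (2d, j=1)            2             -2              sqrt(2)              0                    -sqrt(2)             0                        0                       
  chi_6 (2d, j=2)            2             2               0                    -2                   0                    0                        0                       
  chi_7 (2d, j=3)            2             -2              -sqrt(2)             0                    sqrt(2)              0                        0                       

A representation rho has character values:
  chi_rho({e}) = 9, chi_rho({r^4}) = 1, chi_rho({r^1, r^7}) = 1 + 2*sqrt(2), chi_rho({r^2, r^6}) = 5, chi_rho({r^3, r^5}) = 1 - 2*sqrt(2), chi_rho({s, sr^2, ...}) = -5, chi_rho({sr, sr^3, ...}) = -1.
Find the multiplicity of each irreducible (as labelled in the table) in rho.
Multiplicities: chi_1: 0, chi_2: 3, chi_3: 0, chi_4: 2, chi_5: 2, chi_6: 0, chi_7: 0.

Solution. Use <chi_rho, chi> = (1/|G|) sum_C |C| * chi_rho(C) * conj(chi(C)) with |G| = 16 for each irreducible chi in the table:
  <chi_rho, chi_1> = (1/16)[1*(9)*conj(1) + 1*(1)*conj(1) + 2*(1 + 2*sqrt(2))*conj(1) + 2*(5)*conj(1) + 2*(1 - 2*sqrt(2))*conj(1) + 4*(-5)*conj(1) + 4*(-1)*conj(1)]
      = (1/16)[(9) + (1) + (2 + 4*sqrt(2)) + (10) + (2 - 4*sqrt(2)) + (-20) + (-4)] = 0/16 = 0
  <chi_rho, chi_2> = (1/16)[1*(9)*conj(1) + 1*(1)*conj(1) + 2*(1 + 2*sqrt(2))*conj(1) + 2*(5)*conj(1) + 2*(1 - 2*sqrt(2))*conj(1) + 4*(-5)*conj(-1) + 4*(-1)*conj(-1)]
      = (1/16)[(9) + (1) + (2 + 4*sqrt(2)) + (10) + (2 - 4*sqrt(2)) + (20) + (4)] = 48/16 = 3
  <chi_rho, chi_3> = (1/16)[1*(9)*conj(1) + 1*(1)*conj(1) + 2*(1 + 2*sqrt(2))*conj(-1) + 2*(5)*conj(1) + 2*(1 - 2*sqrt(2))*conj(-1) + 4*(-5)*conj(1) + 4*(-1)*conj(-1)]
      = (1/16)[(9) + (1) + (-4*sqrt(2) - 2) + (10) + (-2 + 4*sqrt(2)) + (-20) + (4)] = 0/16 = 0
  <chi_rho, chi_4> = (1/16)[1*(9)*conj(1) + 1*(1)*conj(1) + 2*(1 + 2*sqrt(2))*conj(-1) + 2*(5)*conj(1) + 2*(1 - 2*sqrt(2))*conj(-1) + 4*(-5)*conj(-1) + 4*(-1)*conj(1)]
      = (1/16)[(9) + (1) + (-4*sqrt(2) - 2) + (10) + (-2 + 4*sqrt(2)) + (20) + (-4)] = 32/16 = 2
  <chi_rho, chi_5> = (1/16)[1*(9)*conj(2) + 1*(1)*conj(-2) + 2*(1 + 2*sqrt(2))*conj(sqrt(2)) + 2*(5)*conj(0) + 2*(1 - 2*sqrt(2))*conj(-sqrt(2)) + 4*(-5)*conj(0) + 4*(-1)*conj(0)]
      = (1/16)[(18) + (-2) + (2*sqrt(2) + 8) + (0) + (8 - 2*sqrt(2)) + (0) + (0)] = 32/16 = 2
  <chi_rho, chi_6> = (1/16)[1*(9)*conj(2) + 1*(1)*conj(2) + 2*(1 + 2*sqrt(2))*conj(0) + 2*(5)*conj(-2) + 2*(1 - 2*sqrt(2))*conj(0) + 4*(-5)*conj(0) + 4*(-1)*conj(0)]
      = (1/16)[(18) + (2) + (0) + (-20) + (0) + (0) + (0)] = 0/16 = 0
  <chi_rho, chi_7> = (1/16)[1*(9)*conj(2) + 1*(1)*conj(-2) + 2*(1 + 2*sqrt(2))*conj(-sqrt(2)) + 2*(5)*conj(0) + 2*(1 - 2*sqrt(2))*conj(sqrt(2)) + 4*(-5)*conj(0) + 4*(-1)*conj(0)]
      = (1/16)[(18) + (-2) + (-8 - 2*sqrt(2)) + (0) + (-8 + 2*sqrt(2)) + (0) + (0)] = 0/16 = 0
Dimension check: dim(rho) = sum (mult * dim) = 0*1 + 3*1 + 0*1 + 2*1 + 2*2 + 0*2 + 0*2 = 9 = chi_rho(e) = 9.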